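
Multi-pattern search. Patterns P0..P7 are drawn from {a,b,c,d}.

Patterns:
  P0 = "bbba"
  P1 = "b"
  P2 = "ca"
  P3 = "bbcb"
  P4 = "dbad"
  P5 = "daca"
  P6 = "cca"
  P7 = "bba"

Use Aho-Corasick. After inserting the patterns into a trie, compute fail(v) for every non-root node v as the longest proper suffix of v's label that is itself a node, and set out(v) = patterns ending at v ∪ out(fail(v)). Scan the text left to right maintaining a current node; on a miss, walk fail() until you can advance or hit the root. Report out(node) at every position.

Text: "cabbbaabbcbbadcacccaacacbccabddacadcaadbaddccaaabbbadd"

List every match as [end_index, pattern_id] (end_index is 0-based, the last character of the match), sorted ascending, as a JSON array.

Build:
Trie nodes:
  n0 'ε': b→1 c→5 d→9
  n1 'b': b→2  ←P1
  n2 'bb': a→18 b→3 c→7
  n3 'bbb': a→4
  n4 'bbba': ·  ←P0
  n5 'c': a→6 c→16
  n6 'ca': ·  ←P2
  n7 'bbc': b→8
  n8 'bbcb': ·  ←P3
  n9 'd': a→13 b→10
  n10 'db': a→11
  n11 'dba': d→12
  n12 'dbad': ·  ←P4
  n13 'da': c→14
  n14 'dac': a→15
  n15 'daca': ·  ←P5
  n16 'cc': a→17
  n17 'cca': ·  ←P6
  n18 'bba': ·  ←P7

Failure links (BFS by depth):
  fail(1) 'b': from fail(0)=0 chase 'b': 0 ⇒ 0;  out={1}∪out(0)={1}
  fail(5) 'c': from fail(0)=0 chase 'c': 0 ⇒ 0;  out=∅∪out(0)=∅
  fail(9) 'd': from fail(0)=0 chase 'd': 0 ⇒ 0;  out=∅∪out(0)=∅
  fail(2) 'bb': from fail(1)=0 chase 'b': 0 ⇒ 1;  out=∅∪out(1)={1}
  fail(6) 'ca': from fail(5)=0 chase 'a': 0 ⇒ 0;  out={2}∪out(0)={2}
  fail(10) 'db': from fail(9)=0 chase 'b': 0 ⇒ 1;  out=∅∪out(1)={1}
  fail(13) 'da': from fail(9)=0 chase 'a': 0 ⇒ 0;  out=∅∪out(0)=∅
  fail(16) 'cc': from fail(5)=0 chase 'c': 0 ⇒ 5;  out=∅∪out(5)=∅
  fail(3) 'bbb': from fail(2)=1 chase 'b': 1 ⇒ 2;  out=∅∪out(2)={1}
  fail(7) 'bbc': from fail(2)=1 chase 'c': 1→0 ⇒ 5;  out=∅∪out(5)=∅
  fail(11) 'dba': from fail(10)=1 chase 'a': 1→0 ⇒ 0;  out=∅∪out(0)=∅
  fail(14) 'dac': from fail(13)=0 chase 'c': 0 ⇒ 5;  out=∅∪out(5)=∅
  fail(17) 'cca': from fail(16)=5 chase 'a': 5 ⇒ 6;  out={6}∪out(6)={2,6}
  fail(18) 'bba': from fail(2)=1 chase 'a': 1→0 ⇒ 0;  out={7}∪out(0)={7}
  fail(4) 'bbba': from fail(3)=2 chase 'a': 2 ⇒ 18;  out={0}∪out(18)={0,7}
  fail(8) 'bbcb': from fail(7)=5 chase 'b': 5→0 ⇒ 1;  out={3}∪out(1)={1,3}
  fail(12) 'dbad': from fail(11)=0 chase 'd': 0 ⇒ 9;  out={4}∪out(9)={4}
  fail(15) 'daca': from fail(14)=5 chase 'a': 5 ⇒ 6;  out={5}∪out(6)={2,5}

Run:
pos 0 'c': at 5
pos 1 'a': at 6  → match P2@[0:1]
pos 2 'b': at 1 ·f  → match P1@[2:2]
pos 3 'b': at 2  → match P1@[3:3]
pos 4 'b': at 3  → match P1@[4:4]
pos 5 'a': at 4  → match P0@[2:5],P7@[3:5]
pos 6 'a': at 0 ·f
pos 7 'b': at 1  → match P1@[7:7]
pos 8 'b': at 2  → match P1@[8:8]
pos 9 'c': at 7
pos 10 'b': at 8  → match P1@[10:10],P3@[7:10]
pos 11 'b': at 2 ·f  → match P1@[11:11]
pos 12 'a': at 18  → match P7@[10:12]
pos 13 'd': at 9 ·f
pos 14 'c': at 5 ·f
pos 15 'a': at 6  → match P2@[14:15]
pos 16 'c': at 5 ·f
pos 17 'c': at 16
pos 18 'c': at 16 ·f
pos 19 'a': at 17  → match P2@[18:19],P6@[17:19]
pos 20 'a': at 0 ·f
pos 21 'c': at 5
pos 22 'a': at 6  → match P2@[21:22]
pos 23 'c': at 5 ·f
pos 24 'b': at 1 ·f  → match P1@[24:24]
pos 25 'c': at 5 ·f
pos 26 'c': at 16
pos 27 'a': at 17  → match P2@[26:27],P6@[25:27]
pos 28 'b': at 1 ·f  → match P1@[28:28]
pos 29 'd': at 9 ·f
pos 30 'd': at 9 ·f
pos 31 'a': at 13
pos 32 'c': at 14
pos 33 'a': at 15  → match P2@[32:33],P5@[30:33]
pos 34 'd': at 9 ·f
pos 35 'c': at 5 ·f
pos 36 'a': at 6  → match P2@[35:36]
pos 37 'a': at 0 ·f
pos 38 'd': at 9
pos 39 'b': at 10  → match P1@[39:39]
pos 40 'a': at 11
pos 41 'd': at 12  → match P4@[38:41]
pos 42 'd': at 9 ·f
pos 43 'c': at 5 ·f
pos 44 'c': at 16
pos 45 'a': at 17  → match P2@[44:45],P6@[43:45]
pos 46 'a': at 0 ·f
pos 47 'a': at 0
pos 48 'b': at 1  → match P1@[48:48]
pos 49 'b': at 2  → match P1@[49:49]
pos 50 'b': at 3  → match P1@[50:50]
pos 51 'a': at 4  → match P0@[48:51],P7@[49:51]
pos 52 'd': at 9 ·f
pos 53 'd': at 9 ·f

All matches (sorted): [[1,2],[2,1],[3,1],[4,1],[5,0],[5,7],[7,1],[8,1],[10,1],[10,3],[11,1],[12,7],[15,2],[19,2],[19,6],[22,2],[24,1],[27,2],[27,6],[28,1],[33,2],[33,5],[36,2],[39,1],[41,4],[45,2],[45,6],[48,1],[49,1],[50,1],[51,0],[51,7]]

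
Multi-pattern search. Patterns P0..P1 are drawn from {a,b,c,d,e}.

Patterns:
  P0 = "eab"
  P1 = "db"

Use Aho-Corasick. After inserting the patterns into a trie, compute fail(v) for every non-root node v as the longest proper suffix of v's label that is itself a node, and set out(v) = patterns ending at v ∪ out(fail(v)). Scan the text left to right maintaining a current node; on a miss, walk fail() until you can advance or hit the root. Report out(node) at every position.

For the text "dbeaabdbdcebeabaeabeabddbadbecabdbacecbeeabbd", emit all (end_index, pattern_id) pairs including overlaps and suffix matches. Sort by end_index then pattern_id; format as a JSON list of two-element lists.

Construct AC machine:
Trie (insert patterns):
  0='ε' goto d→4 e→1
  1='e' goto a→2
  2='ea' goto b→3
  3='eab' goto ·  [P0 ends]
  4='d' goto b→5
  5='db' goto ·  [P1 ends]

BFS fail/out derivation:
  n1('e'): parent n0 fail=0; on 'e' 0 → fail=0;  out ∅∪∅=∅
  n4('d'): parent n0 fail=0; on 'd' 0 → fail=0;  out ∅∪∅=∅
  n2('ea'): parent n1 fail=0; on 'a' 0 → fail=0;  out ∅∪∅=∅
  n5('db'): parent n4 fail=0; on 'b' 0 → fail=0;  out {1}∪∅={1}
  n3('eab'): parent n2 fail=0; on 'b' 0 → fail=0;  out {0}∪∅={0}

Run:
pos 0 'd': at 4
pos 1 'b': at 5  ** P1@[0:1]
pos 2 'e': at 1 (via fail)
pos 3 'a': at 2
pos 4 'a': at 0 (via fail)
pos 5 'b': at 0
pos 6 'd': at 4
pos 7 'b': at 5  ** P1@[6:7]
pos 8 'd': at 4 (via fail)
pos 9 'c': at 0 (via fail)
pos 10 'e': at 1
pos 11 'b': at 0 (via fail)
pos 12 'e': at 1
pos 13 'a': at 2
pos 14 'b': at 3  ** P0@[12:14]
pos 15 'a': at 0 (via fail)
pos 16 'e': at 1
pos 17 'a': at 2
pos 18 'b': at 3  ** P0@[16:18]
pos 19 'e': at 1 (via fail)
pos 20 'a': at 2
pos 21 'b': at 3  ** P0@[19:21]
pos 22 'd': at 4 (via fail)
pos 23 'd': at 4 (via fail)
pos 24 'b': at 5  ** P1@[23:24]
pos 25 'a': at 0 (via fail)
pos 26 'd': at 4
pos 27 'b': at 5  ** P1@[26:27]
pos 28 'e': at 1 (via fail)
pos 29 'c': at 0 (via fail)
pos 30 'a': at 0
pos 31 'b': at 0
pos 32 'd': at 4
pos 33 'b': at 5  ** P1@[32:33]
pos 34 'a': at 0 (via fail)
pos 35 'c': at 0
pos 36 'e': at 1
pos 37 'c': at 0 (via fail)
pos 38 'b': at 0
pos 39 'e': at 1
pos 40 'e': at 1 (via fail)
pos 41 'a': at 2
pos 42 'b': at 3  ** P0@[40:42]
pos 43 'b': at 0 (via fail)
pos 44 'd': at 4

Result: [[1,1],[7,1],[14,0],[18,0],[21,0],[24,1],[27,1],[33,1],[42,0]]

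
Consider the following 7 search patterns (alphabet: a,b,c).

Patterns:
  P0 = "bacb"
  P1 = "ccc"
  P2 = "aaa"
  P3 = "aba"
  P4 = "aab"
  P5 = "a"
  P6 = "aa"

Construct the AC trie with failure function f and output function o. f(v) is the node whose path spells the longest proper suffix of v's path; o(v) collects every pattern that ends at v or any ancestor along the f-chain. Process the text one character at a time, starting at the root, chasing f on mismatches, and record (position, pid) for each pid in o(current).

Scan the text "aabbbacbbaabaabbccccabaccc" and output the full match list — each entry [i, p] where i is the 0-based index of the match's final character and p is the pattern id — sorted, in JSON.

Construct AC machine:
Trie (insert patterns):
  n0 'ε': a→8 b→1 c→5
  n1 'b': a→2
  n2 'ba': c→3
  n3 'bac': b→4
  n4 'bacb': ·  ←P0
  n5 'c': c→6
  n6 'cc': c→7
  n7 'ccc': ·  ←P1
  n8 'a': a→9 b→11  ←P5
  n9 'aa': a→10 b→13  ←P6
  n10 'aaa': ·  ←P2
  n11 'ab': a→12
  n12 'aba': ·  ←P3
  n13 'aab': ·  ←P4

BFS fail/out derivation:
  n1('b'): parent n0 fail=0; on 'b' 0 → fail=0;  out ∅∪∅=∅
  n5('c'): parent n0 fail=0; on 'c' 0 → fail=0;  out ∅∪∅=∅
  n8('a'): parent n0 fail=0; on 'a' 0 → fail=0;  out {5}∪∅={5}
  n2('ba'): parent n1 fail=0; on 'a' 0 → fail=8;  out ∅∪{5}={5}
  n6('cc'): parent n5 fail=0; on 'c' 0 → fail=5;  out ∅∪∅=∅
  n9('aa'): parent n8 fail=0; on 'a' 0 → fail=8;  out {6}∪{5}={5,6}
  n11('ab'): parent n8 fail=0; on 'b' 0 → fail=1;  out ∅∪∅=∅
  n3('bac'): parent n2 fail=8; on 'c' 8→0 → fail=5;  out ∅∪∅=∅
  n7('ccc'): parent n6 fail=5; on 'c' 5 → fail=6;  out {1}∪∅={1}
  n10('aaa'): parent n9 fail=8; on 'a' 8 → fail=9;  out {2}∪{5,6}={2,5,6}
  n12('aba'): parent n11 fail=1; on 'a' 1 → fail=2;  out {3}∪{5}={3,5}
  n13('aab'): parent n9 fail=8; on 'b' 8 → fail=11;  out {4}∪∅={4}
  n4('bacb'): parent n3 fail=5; on 'b' 5→0 → fail=1;  out {0}∪∅={0}

Scan:
pos 0 'a': at 8  emit P5@[0:0]
pos 1 'a': at 9  emit P5@[1:1],P6@[0:1]
pos 2 'b': at 13  emit P4@[0:2]
pos 3 'b': at 1 ·f
pos 4 'b': at 1 ·f
pos 5 'a': at 2  emit P5@[5:5]
pos 6 'c': at 3
pos 7 'b': at 4  emit P0@[4:7]
pos 8 'b': at 1 ·f
pos 9 'a': at 2  emit P5@[9:9]
pos 10 'a': at 9 ·f  emit P5@[10:10],P6@[9:10]
pos 11 'b': at 13  emit P4@[9:11]
pos 12 'a': at 12 ·f  emit P3@[10:12],P5@[12:12]
pos 13 'a': at 9 ·f  emit P5@[13:13],P6@[12:13]
pos 14 'b': at 13  emit P4@[12:14]
pos 15 'b': at 1 ·f
pos 16 'c': at 5 ·f
pos 17 'c': at 6
pos 18 'c': at 7  emit P1@[16:18]
pos 19 'c': at 7 ·f  emit P1@[17:19]
pos 20 'a': at 8 ·f  emit P5@[20:20]
pos 21 'b': at 11
pos 22 'a': at 12  emit P3@[20:22],P5@[22:22]
pos 23 'c': at 3 ·f
pos 24 'c': at 6 ·f
pos 25 'c': at 7  emit P1@[23:25]

All matches (sorted): [[0,5],[1,5],[1,6],[2,4],[5,5],[7,0],[9,5],[10,5],[10,6],[11,4],[12,3],[12,5],[13,5],[13,6],[14,4],[18,1],[19,1],[20,5],[22,3],[22,5],[25,1]]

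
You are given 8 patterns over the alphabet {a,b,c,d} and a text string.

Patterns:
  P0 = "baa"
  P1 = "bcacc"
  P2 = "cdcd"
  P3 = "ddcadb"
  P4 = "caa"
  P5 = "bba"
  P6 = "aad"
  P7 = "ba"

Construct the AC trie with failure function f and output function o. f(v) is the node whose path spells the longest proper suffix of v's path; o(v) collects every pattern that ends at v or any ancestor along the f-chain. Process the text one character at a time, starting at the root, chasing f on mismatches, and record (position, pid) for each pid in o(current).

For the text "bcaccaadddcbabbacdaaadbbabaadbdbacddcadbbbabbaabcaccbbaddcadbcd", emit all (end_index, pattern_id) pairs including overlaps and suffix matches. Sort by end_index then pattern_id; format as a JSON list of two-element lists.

Construct AC machine:
Trie nodes:
  0='ε' goto a→22 b→1 c→8 d→12
  1='b' goto a→2 b→20 c→4
  2='ba' goto a→3  [P7 ends]
  3='baa' goto ·  [P0 ends]
  4='bc' goto a→5
  5='bca' goto c→6
  6='bcac' goto c→7
  7='bcacc' goto ·  [P1 ends]
  8='c' goto a→18 d→9
  9='cd' goto c→10
  10='cdc' goto d→11
  11='cdcd' goto ·  [P2 ends]
  12='d' goto d→13
  13='dd' goto c→14
  14='ddc' goto a→15
  15='ddca' goto d→16
  16='ddcad' goto b→17
  17='ddcadb' goto ·  [P3 ends]
  18='ca' goto a→19
  19='caa' goto ·  [P4 ends]
  20='bb' goto a→21
  21='bba' goto ·  [P5 ends]
  22='a' goto a→23
  23='aa' goto d→24
  24='aad' goto ·  [P6 ends]

BFS fail/out derivation:
  n1('b'): parent n0 fail=0; on 'b' 0 → fail=0;  out ∅∪∅=∅
  n8('c'): parent n0 fail=0; on 'c' 0 → fail=0;  out ∅∪∅=∅
  n12('d'): parent n0 fail=0; on 'd' 0 → fail=0;  out ∅∪∅=∅
  n22('a'): parent n0 fail=0; on 'a' 0 → fail=0;  out ∅∪∅=∅
  n2('ba'): parent n1 fail=0; on 'a' 0 → fail=22;  out {7}∪∅={7}
  n4('bc'): parent n1 fail=0; on 'c' 0 → fail=8;  out ∅∪∅=∅
  n9('cd'): parent n8 fail=0; on 'd' 0 → fail=12;  out ∅∪∅=∅
  n13('dd'): parent n12 fail=0; on 'd' 0 → fail=12;  out ∅∪∅=∅
  n18('ca'): parent n8 fail=0; on 'a' 0 → fail=22;  out ∅∪∅=∅
  n20('bb'): parent n1 fail=0; on 'b' 0 → fail=1;  out ∅∪∅=∅
  n23('aa'): parent n22 fail=0; on 'a' 0 → fail=22;  out ∅∪∅=∅
  n3('baa'): parent n2 fail=22; on 'a' 22 → fail=23;  out {0}∪∅={0}
  n5('bca'): parent n4 fail=8; on 'a' 8 → fail=18;  out ∅∪∅=∅
  n10('cdc'): parent n9 fail=12; on 'c' 12→0 → fail=8;  out ∅∪∅=∅
  n14('ddc'): parent n13 fail=12; on 'c' 12→0 → fail=8;  out ∅∪∅=∅
  n19('caa'): parent n18 fail=22; on 'a' 22 → fail=23;  out {4}∪∅={4}
  n21('bba'): parent n20 fail=1; on 'a' 1 → fail=2;  out {5}∪{7}={5,7}
  n24('aad'): parent n23 fail=22; on 'd' 22→0 → fail=12;  out {6}∪∅={6}
  n6('bcac'): parent n5 fail=18; on 'c' 18→22→0 → fail=8;  out ∅∪∅=∅
  n11('cdcd'): parent n10 fail=8; on 'd' 8 → fail=9;  out {2}∪∅={2}
  n15('ddca'): parent n14 fail=8; on 'a' 8 → fail=18;  out ∅∪∅=∅
  n7('bcacc'): parent n6 fail=8; on 'c' 8→0 → fail=8;  out {1}∪∅={1}
  n16('ddcad'): parent n15 fail=18; on 'd' 18→22→0 → fail=12;  out ∅∪∅=∅
  n17('ddcadb'): parent n16 fail=12; on 'b' 12→0 → fail=1;  out {3}∪∅={3}

Text stream:
[0] read 'b'  n0⇒n1
[1] read 'c'  n1⇒n4
[2] read 'a'  n4⇒n5
[3] read 'c'  n5⇒n6
[4] read 'c'  n6⇒n7  emit P1@[0:4]
[5] read 'a'  n7⇒n18 (via fail)
[6] read 'a'  n18⇒n19  emit P4@[4:6]
[7] read 'd'  n19⇒n24 (via fail)  emit P6@[5:7]
[8] read 'd'  n24⇒n13 (via fail)
[9] read 'd'  n13⇒n13 (via fail)
[10] read 'c'  n13⇒n14
[11] read 'b'  n14⇒n1 (via fail)
[12] read 'a'  n1⇒n2  emit P7@[11:12]
[13] read 'b'  n2⇒n1 (via fail)
[14] read 'b'  n1⇒n20
[15] read 'a'  n20⇒n21  emit P5@[13:15],P7@[14:15]
[16] read 'c'  n21⇒n8 (via fail)
[17] read 'd'  n8⇒n9
[18] read 'a'  n9⇒n22 (via fail)
[19] read 'a'  n22⇒n23
[20] read 'a'  n23⇒n23 (via fail)
[21] read 'd'  n23⇒n24  emit P6@[19:21]
[22] read 'b'  n24⇒n1 (via fail)
[23] read 'b'  n1⇒n20
[24] read 'a'  n20⇒n21  emit P5@[22:24],P7@[23:24]
[25] read 'b'  n21⇒n1 (via fail)
[26] read 'a'  n1⇒n2  emit P7@[25:26]
[27] read 'a'  n2⇒n3  emit P0@[25:27]
[28] read 'd'  n3⇒n24 (via fail)  emit P6@[26:28]
[29] read 'b'  n24⇒n1 (via fail)
[30] read 'd'  n1⇒n12 (via fail)
[31] read 'b'  n12⇒n1 (via fail)
[32] read 'a'  n1⇒n2  emit P7@[31:32]
[33] read 'c'  n2⇒n8 (via fail)
[34] read 'd'  n8⇒n9
[35] read 'd'  n9⇒n13 (via fail)
[36] read 'c'  n13⇒n14
[37] read 'a'  n14⇒n15
[38] read 'd'  n15⇒n16
[39] read 'b'  n16⇒n17  emit P3@[34:39]
[40] read 'b'  n17⇒n20 (via fail)
[41] read 'b'  n20⇒n20 (via fail)
[42] read 'a'  n20⇒n21  emit P5@[40:42],P7@[41:42]
[43] read 'b'  n21⇒n1 (via fail)
[44] read 'b'  n1⇒n20
[45] read 'a'  n20⇒n21  emit P5@[43:45],P7@[44:45]
[46] read 'a'  n21⇒n3 (via fail)  emit P0@[44:46]
[47] read 'b'  n3⇒n1 (via fail)
[48] read 'c'  n1⇒n4
[49] read 'a'  n4⇒n5
[50] read 'c'  n5⇒n6
[51] read 'c'  n6⇒n7  emit P1@[47:51]
[52] read 'b'  n7⇒n1 (via fail)
[53] read 'b'  n1⇒n20
[54] read 'a'  n20⇒n21  emit P5@[52:54],P7@[53:54]
[55] read 'd'  n21⇒n12 (via fail)
[56] read 'd'  n12⇒n13
[57] read 'c'  n13⇒n14
[58] read 'a'  n14⇒n15
[59] read 'd'  n15⇒n16
[60] read 'b'  n16⇒n17  emit P3@[55:60]
[61] read 'c'  n17⇒n4 (via fail)
[62] read 'd'  n4⇒n9 (via fail)

Result: [[4,1],[6,4],[7,6],[12,7],[15,5],[15,7],[21,6],[24,5],[24,7],[26,7],[27,0],[28,6],[32,7],[39,3],[42,5],[42,7],[45,5],[45,7],[46,0],[51,1],[54,5],[54,7],[60,3]]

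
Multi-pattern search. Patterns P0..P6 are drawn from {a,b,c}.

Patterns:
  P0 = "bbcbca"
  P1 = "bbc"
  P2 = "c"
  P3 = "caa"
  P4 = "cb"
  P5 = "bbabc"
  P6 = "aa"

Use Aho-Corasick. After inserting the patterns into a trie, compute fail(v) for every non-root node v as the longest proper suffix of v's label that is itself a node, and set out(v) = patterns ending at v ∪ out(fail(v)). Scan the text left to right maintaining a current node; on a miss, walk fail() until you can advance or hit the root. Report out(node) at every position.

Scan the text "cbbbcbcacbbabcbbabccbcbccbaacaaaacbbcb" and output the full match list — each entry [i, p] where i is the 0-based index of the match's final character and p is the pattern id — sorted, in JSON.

Construct AC machine:
Trie (insert patterns):
  n0 'ε': a→14 b→1 c→7
  n1 'b': b→2
  n2 'bb': a→11 c→3
  n3 'bbc': b→4  ←P1
  n4 'bbcb': c→5
  n5 'bbcbc': a→6
  n6 'bbcbca': ·  ←P0
  n7 'c': a→8 b→10  ←P2
  n8 'ca': a→9
  n9 'caa': ·  ←P3
  n10 'cb': ·  ←P4
  n11 'bba': b→12
  n12 'bbab': c→13
  n13 'bbabc': ·  ←P5
  n14 'a': a→15
  n15 'aa': ·  ←P6

BFS fail/out derivation:
  fail(1) 'b': from fail(0)=0 chase 'b': 0 ⇒ 0;  out=∅∪out(0)=∅
  fail(7) 'c': from fail(0)=0 chase 'c': 0 ⇒ 0;  out={2}∪out(0)={2}
  fail(14) 'a': from fail(0)=0 chase 'a': 0 ⇒ 0;  out=∅∪out(0)=∅
  fail(2) 'bb': from fail(1)=0 chase 'b': 0 ⇒ 1;  out=∅∪out(1)=∅
  fail(8) 'ca': from fail(7)=0 chase 'a': 0 ⇒ 14;  out=∅∪out(14)=∅
  fail(10) 'cb': from fail(7)=0 chase 'b': 0 ⇒ 1;  out={4}∪out(1)={4}
  fail(15) 'aa': from fail(14)=0 chase 'a': 0 ⇒ 14;  out={6}∪out(14)={6}
  fail(3) 'bbc': from fail(2)=1 chase 'c': 1→0 ⇒ 7;  out={1}∪out(7)={1,2}
  fail(9) 'caa': from fail(8)=14 chase 'a': 14 ⇒ 15;  out={3}∪out(15)={3,6}
  fail(11) 'bba': from fail(2)=1 chase 'a': 1→0 ⇒ 14;  out=∅∪out(14)=∅
  fail(4) 'bbcb': from fail(3)=7 chase 'b': 7 ⇒ 10;  out=∅∪out(10)={4}
  fail(12) 'bbab': from fail(11)=14 chase 'b': 14→0 ⇒ 1;  out=∅∪out(1)=∅
  fail(5) 'bbcbc': from fail(4)=10 chase 'c': 10→1→0 ⇒ 7;  out=∅∪out(7)={2}
  fail(13) 'bbabc': from fail(12)=1 chase 'c': 1→0 ⇒ 7;  out={5}∪out(7)={2,5}
  fail(6) 'bbcbca': from fail(5)=7 chase 'a': 7 ⇒ 8;  out={0}∪out(8)={0}

Run:
i=0 'c': node 0→7  ** P2@[0:0]
i=1 'b': node 7→10  ** P4@[0:1]
i=2 'b': node 10→2 (via fail)
i=3 'b': node 2→2 (via fail)
i=4 'c': node 2→3  ** P1@[2:4],P2@[4:4]
i=5 'b': node 3→4  ** P4@[4:5]
i=6 'c': node 4→5  ** P2@[6:6]
i=7 'a': node 5→6  ** P0@[2:7]
i=8 'c': node 6→7 (via fail)  ** P2@[8:8]
i=9 'b': node 7→10  ** P4@[8:9]
i=10 'b': node 10→2 (via fail)
i=11 'a': node 2→11
i=12 'b': node 11→12
i=13 'c': node 12→13  ** P2@[13:13],P5@[9:13]
i=14 'b': node 13→10 (via fail)  ** P4@[13:14]
i=15 'b': node 10→2 (via fail)
i=16 'a': node 2→11
i=17 'b': node 11→12
i=18 'c': node 12→13  ** P2@[18:18],P5@[14:18]
i=19 'c': node 13→7 (via fail)  ** P2@[19:19]
i=20 'b': node 7→10  ** P4@[19:20]
i=21 'c': node 10→7 (via fail)  ** P2@[21:21]
i=22 'b': node 7→10  ** P4@[21:22]
i=23 'c': node 10→7 (via fail)  ** P2@[23:23]
i=24 'c': node 7→7 (via fail)  ** P2@[24:24]
i=25 'b': node 7→10  ** P4@[24:25]
i=26 'a': node 10→14 (via fail)
i=27 'a': node 14→15  ** P6@[26:27]
i=28 'c': node 15→7 (via fail)  ** P2@[28:28]
i=29 'a': node 7→8
i=30 'a': node 8→9  ** P3@[28:30],P6@[29:30]
i=31 'a': node 9→15 (via fail)  ** P6@[30:31]
i=32 'a': node 15→15 (via fail)  ** P6@[31:32]
i=33 'c': node 15→7 (via fail)  ** P2@[33:33]
i=34 'b': node 7→10  ** P4@[33:34]
i=35 'b': node 10→2 (via fail)
i=36 'c': node 2→3  ** P1@[34:36],P2@[36:36]
i=37 'b': node 3→4  ** P4@[36:37]

All matches (sorted): [[0,2],[1,4],[4,1],[4,2],[5,4],[6,2],[7,0],[8,2],[9,4],[13,2],[13,5],[14,4],[18,2],[18,5],[19,2],[20,4],[21,2],[22,4],[23,2],[24,2],[25,4],[27,6],[28,2],[30,3],[30,6],[31,6],[32,6],[33,2],[34,4],[36,1],[36,2],[37,4]]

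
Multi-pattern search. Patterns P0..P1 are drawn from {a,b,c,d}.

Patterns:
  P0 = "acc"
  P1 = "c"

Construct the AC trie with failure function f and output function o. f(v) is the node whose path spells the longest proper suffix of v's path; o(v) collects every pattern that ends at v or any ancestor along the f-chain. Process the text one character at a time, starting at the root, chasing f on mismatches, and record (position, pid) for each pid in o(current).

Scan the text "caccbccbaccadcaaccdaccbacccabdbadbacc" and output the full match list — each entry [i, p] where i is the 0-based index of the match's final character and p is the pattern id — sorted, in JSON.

Construct AC machine:
Trie (insert patterns):
  0='ε' goto a→1 c→4
  1='a' goto c→2
  2='ac' goto c→3
  3='acc' goto ·  ←P0
  4='c' goto ·  ←P1

BFS fail/out derivation:
  fail(1) 'a': from fail(0)=0 chase 'a': 0 ⇒ 0;  out=∅∪out(0)=∅
  fail(4) 'c': from fail(0)=0 chase 'c': 0 ⇒ 0;  out={1}∪out(0)={1}
  fail(2) 'ac': from fail(1)=0 chase 'c': 0 ⇒ 4;  out=∅∪out(4)={1}
  fail(3) 'acc': from fail(2)=4 chase 'c': 4→0 ⇒ 4;  out={0}∪out(4)={0,1}

Text stream:
pos 0 'c': at 4  → match P1@[0:0]
pos 1 'a': at 1 (fail-walked)
pos 2 'c': at 2  → match P1@[2:2]
pos 3 'c': at 3  → match P0@[1:3],P1@[3:3]
pos 4 'b': at 0 (fail-walked)
pos 5 'c': at 4  → match P1@[5:5]
pos 6 'c': at 4 (fail-walked)  → match P1@[6:6]
pos 7 'b': at 0 (fail-walked)
pos 8 'a': at 1
pos 9 'c': at 2  → match P1@[9:9]
pos 10 'c': at 3  → match P0@[8:10],P1@[10:10]
pos 11 'a': at 1 (fail-walked)
pos 12 'd': at 0 (fail-walked)
pos 13 'c': at 4  → match P1@[13:13]
pos 14 'a': at 1 (fail-walked)
pos 15 'a': at 1 (fail-walked)
pos 16 'c': at 2  → match P1@[16:16]
pos 17 'c': at 3  → match P0@[15:17],P1@[17:17]
pos 18 'd': at 0 (fail-walked)
pos 19 'a': at 1
pos 20 'c': at 2  → match P1@[20:20]
pos 21 'c': at 3  → match P0@[19:21],P1@[21:21]
pos 22 'b': at 0 (fail-walked)
pos 23 'a': at 1
pos 24 'c': at 2  → match P1@[24:24]
pos 25 'c': at 3  → match P0@[23:25],P1@[25:25]
pos 26 'c': at 4 (fail-walked)  → match P1@[26:26]
pos 27 'a': at 1 (fail-walked)
pos 28 'b': at 0 (fail-walked)
pos 29 'd': at 0
pos 30 'b': at 0
pos 31 'a': at 1
pos 32 'd': at 0 (fail-walked)
pos 33 'b': at 0
pos 34 'a': at 1
pos 35 'c': at 2  → match P1@[35:35]
pos 36 'c': at 3  → match P0@[34:36],P1@[36:36]

All matches (sorted): [[0,1],[2,1],[3,0],[3,1],[5,1],[6,1],[9,1],[10,0],[10,1],[13,1],[16,1],[17,0],[17,1],[20,1],[21,0],[21,1],[24,1],[25,0],[25,1],[26,1],[35,1],[36,0],[36,1]]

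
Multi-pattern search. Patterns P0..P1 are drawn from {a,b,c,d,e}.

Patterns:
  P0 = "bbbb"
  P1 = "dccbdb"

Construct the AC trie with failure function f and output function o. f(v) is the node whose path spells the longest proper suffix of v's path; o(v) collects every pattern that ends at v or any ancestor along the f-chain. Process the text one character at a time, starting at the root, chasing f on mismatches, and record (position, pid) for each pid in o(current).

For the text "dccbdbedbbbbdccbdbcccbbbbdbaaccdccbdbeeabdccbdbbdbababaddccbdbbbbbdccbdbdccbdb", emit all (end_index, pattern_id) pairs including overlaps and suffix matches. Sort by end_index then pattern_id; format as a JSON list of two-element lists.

Build:
Trie nodes:
  0='ε' goto b→1 d→5
  1='b' goto b→2
  2='bb' goto b→3
  3='bbb' goto b→4
  4='bbbb' goto ·  [P0 ends]
  5='d' goto c→6
  6='dc' goto c→7
  7='dcc' goto b→8
  8='dccb' goto d→9
  9='dccbd' goto b→10
  10='dccbdb' goto ·  [P1 ends]

Failure links (BFS by depth):
  n1('b'): parent n0 fail=0; on 'b' 0 → fail=0;  out ∅∪∅=∅
  n5('d'): parent n0 fail=0; on 'd' 0 → fail=0;  out ∅∪∅=∅
  n2('bb'): parent n1 fail=0; on 'b' 0 → fail=1;  out ∅∪∅=∅
  n6('dc'): parent n5 fail=0; on 'c' 0 → fail=0;  out ∅∪∅=∅
  n3('bbb'): parent n2 fail=1; on 'b' 1 → fail=2;  out ∅∪∅=∅
  n7('dcc'): parent n6 fail=0; on 'c' 0 → fail=0;  out ∅∪∅=∅
  n4('bbbb'): parent n3 fail=2; on 'b' 2 → fail=3;  out {0}∪∅={0}
  n8('dccb'): parent n7 fail=0; on 'b' 0 → fail=1;  out ∅∪∅=∅
  n9('dccbd'): parent n8 fail=1; on 'd' 1→0 → fail=5;  out ∅∪∅=∅
  n10('dccbdb'): parent n9 fail=5; on 'b' 5→0 → fail=1;  out {1}∪∅={1}

Run:
i=0 'd': node 0→5
i=1 'c': node 5→6
i=2 'c': node 6→7
i=3 'b': node 7→8
i=4 'd': node 8→9
i=5 'b': node 9→10  ** P1@[0:5]
i=6 'e': node 10→0 ·f
i=7 'd': node 0→5
i=8 'b': node 5→1 ·f
i=9 'b': node 1→2
i=10 'b': node 2→3
i=11 'b': node 3→4  ** P0@[8:11]
i=12 'd': node 4→5 ·f
i=13 'c': node 5→6
i=14 'c': node 6→7
i=15 'b': node 7→8
i=16 'd': node 8→9
i=17 'b': node 9→10  ** P1@[12:17]
i=18 'c': node 10→0 ·f
i=19 'c': node 0→0
i=20 'c': node 0→0
i=21 'b': node 0→1
i=22 'b': node 1→2
i=23 'b': node 2→3
i=24 'b': node 3→4  ** P0@[21:24]
i=25 'd': node 4→5 ·f
i=26 'b': node 5→1 ·f
i=27 'a': node 1→0 ·f
i=28 'a': node 0→0
i=29 'c': node 0→0
i=30 'c': node 0→0
i=31 'd': node 0→5
i=32 'c': node 5→6
i=33 'c': node 6→7
i=34 'b': node 7→8
i=35 'd': node 8→9
i=36 'b': node 9→10  ** P1@[31:36]
i=37 'e': node 10→0 ·f
i=38 'e': node 0→0
i=39 'a': node 0→0
i=40 'b': node 0→1
i=41 'd': node 1→5 ·f
i=42 'c': node 5→6
i=43 'c': node 6→7
i=44 'b': node 7→8
i=45 'd': node 8→9
i=46 'b': node 9→10  ** P1@[41:46]
i=47 'b': node 10→2 ·f
i=48 'd': node 2→5 ·f
i=49 'b': node 5→1 ·f
i=50 'a': node 1→0 ·f
i=51 'b': node 0→1
i=52 'a': node 1→0 ·f
i=53 'b': node 0→1
i=54 'a': node 1→0 ·f
i=55 'd': node 0→5
i=56 'd': node 5→5 ·f
i=57 'c': node 5→6
i=58 'c': node 6→7
i=59 'b': node 7→8
i=60 'd': node 8→9
i=61 'b': node 9→10  ** P1@[56:61]
i=62 'b': node 10→2 ·f
i=63 'b': node 2→3
i=64 'b': node 3→4  ** P0@[61:64]
i=65 'b': node 4→4 ·f  ** P0@[62:65]
i=66 'd': node 4→5 ·f
i=67 'c': node 5→6
i=68 'c': node 6→7
i=69 'b': node 7→8
i=70 'd': node 8→9
i=71 'b': node 9→10  ** P1@[66:71]
i=72 'd': node 10→5 ·f
i=73 'c': node 5→6
i=74 'c': node 6→7
i=75 'b': node 7→8
i=76 'd': node 8→9
i=77 'b': node 9→10  ** P1@[72:77]

All matches (sorted): [[5,1],[11,0],[17,1],[24,0],[36,1],[46,1],[61,1],[64,0],[65,0],[71,1],[77,1]]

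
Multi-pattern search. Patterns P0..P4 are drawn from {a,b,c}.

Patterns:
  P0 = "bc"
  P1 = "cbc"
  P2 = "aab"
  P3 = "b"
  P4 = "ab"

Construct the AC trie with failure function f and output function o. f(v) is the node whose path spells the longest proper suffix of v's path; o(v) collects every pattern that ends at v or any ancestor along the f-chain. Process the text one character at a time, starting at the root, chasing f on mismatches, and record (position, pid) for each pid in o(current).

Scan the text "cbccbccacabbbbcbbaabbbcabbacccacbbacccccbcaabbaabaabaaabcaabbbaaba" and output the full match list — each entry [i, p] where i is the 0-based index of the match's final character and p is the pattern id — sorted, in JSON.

Build:
Trie (insert patterns):
  0='ε' goto a→6 b→1 c→3
  1='b' goto c→2  ←P3
  2='bc' goto ·  ←P0
  3='c' goto b→4
  4='cb' goto c→5
  5='cbc' goto ·  ←P1
  6='a' goto a→7 b→9
  7='aa' goto b→8
  8='aab' goto ·  ←P2
  9='ab' goto ·  ←P4

BFS fail/out derivation:
  fail(1) 'b': from fail(0)=0 chase 'b': 0 ⇒ 0;  out={3}∪out(0)={3}
  fail(3) 'c': from fail(0)=0 chase 'c': 0 ⇒ 0;  out=∅∪out(0)=∅
  fail(6) 'a': from fail(0)=0 chase 'a': 0 ⇒ 0;  out=∅∪out(0)=∅
  fail(2) 'bc': from fail(1)=0 chase 'c': 0 ⇒ 3;  out={0}∪out(3)={0}
  fail(4) 'cb': from fail(3)=0 chase 'b': 0 ⇒ 1;  out=∅∪out(1)={3}
  fail(7) 'aa': from fail(6)=0 chase 'a': 0 ⇒ 6;  out=∅∪out(6)=∅
  fail(9) 'ab': from fail(6)=0 chase 'b': 0 ⇒ 1;  out={4}∪out(1)={3,4}
  fail(5) 'cbc': from fail(4)=1 chase 'c': 1 ⇒ 2;  out={1}∪out(2)={0,1}
  fail(8) 'aab': from fail(7)=6 chase 'b': 6 ⇒ 9;  out={2}∪out(9)={2,3,4}

Run:
pos 0 'c': at 3
pos 1 'b': at 4  → match P3@[1:1]
pos 2 'c': at 5  → match P0@[1:2],P1@[0:2]
pos 3 'c': at 3 (fail-walked)
pos 4 'b': at 4  → match P3@[4:4]
pos 5 'c': at 5  → match P0@[4:5],P1@[3:5]
pos 6 'c': at 3 (fail-walked)
pos 7 'a': at 6 (fail-walked)
pos 8 'c': at 3 (fail-walked)
pos 9 'a': at 6 (fail-walked)
pos 10 'b': at 9  → match P3@[10:10],P4@[9:10]
pos 11 'b': at 1 (fail-walked)  → match P3@[11:11]
pos 12 'b': at 1 (fail-walked)  → match P3@[12:12]
pos 13 'b': at 1 (fail-walked)  → match P3@[13:13]
pos 14 'c': at 2  → match P0@[13:14]
pos 15 'b': at 4 (fail-walked)  → match P3@[15:15]
pos 16 'b': at 1 (fail-walked)  → match P3@[16:16]
pos 17 'a': at 6 (fail-walked)
pos 18 'a': at 7
pos 19 'b': at 8  → match P2@[17:19],P3@[19:19],P4@[18:19]
pos 20 'b': at 1 (fail-walked)  → match P3@[20:20]
pos 21 'b': at 1 (fail-walked)  → match P3@[21:21]
pos 22 'c': at 2  → match P0@[21:22]
pos 23 'a': at 6 (fail-walked)
pos 24 'b': at 9  → match P3@[24:24],P4@[23:24]
pos 25 'b': at 1 (fail-walked)  → match P3@[25:25]
pos 26 'a': at 6 (fail-walked)
pos 27 'c': at 3 (fail-walked)
pos 28 'c': at 3 (fail-walked)
pos 29 'c': at 3 (fail-walked)
pos 30 'a': at 6 (fail-walked)
pos 31 'c': at 3 (fail-walked)
pos 32 'b': at 4  → match P3@[32:32]
pos 33 'b': at 1 (fail-walked)  → match P3@[33:33]
pos 34 'a': at 6 (fail-walked)
pos 35 'c': at 3 (fail-walked)
pos 36 'c': at 3 (fail-walked)
pos 37 'c': at 3 (fail-walked)
pos 38 'c': at 3 (fail-walked)
pos 39 'c': at 3 (fail-walked)
pos 40 'b': at 4  → match P3@[40:40]
pos 41 'c': at 5  → match P0@[40:41],P1@[39:41]
pos 42 'a': at 6 (fail-walked)
pos 43 'a': at 7
pos 44 'b': at 8  → match P2@[42:44],P3@[44:44],P4@[43:44]
pos 45 'b': at 1 (fail-walked)  → match P3@[45:45]
pos 46 'a': at 6 (fail-walked)
pos 47 'a': at 7
pos 48 'b': at 8  → match P2@[46:48],P3@[48:48],P4@[47:48]
pos 49 'a': at 6 (fail-walked)
pos 50 'a': at 7
pos 51 'b': at 8  → match P2@[49:51],P3@[51:51],P4@[50:51]
pos 52 'a': at 6 (fail-walked)
pos 53 'a': at 7
pos 54 'a': at 7 (fail-walked)
pos 55 'b': at 8  → match P2@[53:55],P3@[55:55],P4@[54:55]
pos 56 'c': at 2 (fail-walked)  → match P0@[55:56]
pos 57 'a': at 6 (fail-walked)
pos 58 'a': at 7
pos 59 'b': at 8  → match P2@[57:59],P3@[59:59],P4@[58:59]
pos 60 'b': at 1 (fail-walked)  → match P3@[60:60]
pos 61 'b': at 1 (fail-walked)  → match P3@[61:61]
pos 62 'a': at 6 (fail-walked)
pos 63 'a': at 7
pos 64 'b': at 8  → match P2@[62:64],P3@[64:64],P4@[63:64]
pos 65 'a': at 6 (fail-walked)

Result: [[1,3],[2,0],[2,1],[4,3],[5,0],[5,1],[10,3],[10,4],[11,3],[12,3],[13,3],[14,0],[15,3],[16,3],[19,2],[19,3],[19,4],[20,3],[21,3],[22,0],[24,3],[24,4],[25,3],[32,3],[33,3],[40,3],[41,0],[41,1],[44,2],[44,3],[44,4],[45,3],[48,2],[48,3],[48,4],[51,2],[51,3],[51,4],[55,2],[55,3],[55,4],[56,0],[59,2],[59,3],[59,4],[60,3],[61,3],[64,2],[64,3],[64,4]]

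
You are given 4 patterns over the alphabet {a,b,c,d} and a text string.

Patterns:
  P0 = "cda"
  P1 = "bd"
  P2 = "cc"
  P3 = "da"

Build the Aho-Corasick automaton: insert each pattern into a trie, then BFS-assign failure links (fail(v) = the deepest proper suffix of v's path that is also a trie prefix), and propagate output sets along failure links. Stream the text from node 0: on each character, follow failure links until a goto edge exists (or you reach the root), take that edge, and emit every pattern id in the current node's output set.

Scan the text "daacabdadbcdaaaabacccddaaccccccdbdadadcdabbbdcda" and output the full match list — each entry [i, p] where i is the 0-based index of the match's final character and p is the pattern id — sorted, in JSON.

Build:
Trie (insert patterns):
  0='ε' goto b→4 c→1 d→7
  1='c' goto c→6 d→2
  2='cd' goto a→3
  3='cda' goto ·  ←P0
  4='b' goto d→5
  5='bd' goto ·  ←P1
  6='cc' goto ·  ←P2
  7='d' goto a→8
  8='da' goto ·  ←P3

BFS fail/out derivation:
  fail(1) 'c': from fail(0)=0 chase 'c': 0 ⇒ 0;  out=∅∪out(0)=∅
  fail(4) 'b': from fail(0)=0 chase 'b': 0 ⇒ 0;  out=∅∪out(0)=∅
  fail(7) 'd': from fail(0)=0 chase 'd': 0 ⇒ 0;  out=∅∪out(0)=∅
  fail(2) 'cd': from fail(1)=0 chase 'd': 0 ⇒ 7;  out=∅∪out(7)=∅
  fail(5) 'bd': from fail(4)=0 chase 'd': 0 ⇒ 7;  out={1}∪out(7)={1}
  fail(6) 'cc': from fail(1)=0 chase 'c': 0 ⇒ 1;  out={2}∪out(1)={2}
  fail(8) 'da': from fail(7)=0 chase 'a': 0 ⇒ 0;  out={3}∪out(0)={3}
  fail(3) 'cda': from fail(2)=7 chase 'a': 7 ⇒ 8;  out={0}∪out(8)={0,3}

Scan:
i=0 'd': node 0→7
i=1 'a': node 7→8  emit P3@[0:1]
i=2 'a': node 8→0 (via fail)
i=3 'c': node 0→1
i=4 'a': node 1→0 (via fail)
i=5 'b': node 0→4
i=6 'd': node 4→5  emit P1@[5:6]
i=7 'a': node 5→8 (via fail)  emit P3@[6:7]
i=8 'd': node 8→7 (via fail)
i=9 'b': node 7→4 (via fail)
i=10 'c': node 4→1 (via fail)
i=11 'd': node 1→2
i=12 'a': node 2→3  emit P0@[10:12],P3@[11:12]
i=13 'a': node 3→0 (via fail)
i=14 'a': node 0→0
i=15 'a': node 0→0
i=16 'b': node 0→4
i=17 'a': node 4→0 (via fail)
i=18 'c': node 0→1
i=19 'c': node 1→6  emit P2@[18:19]
i=20 'c': node 6→6 (via fail)  emit P2@[19:20]
i=21 'd': node 6→2 (via fail)
i=22 'd': node 2→7 (via fail)
i=23 'a': node 7→8  emit P3@[22:23]
i=24 'a': node 8→0 (via fail)
i=25 'c': node 0→1
i=26 'c': node 1→6  emit P2@[25:26]
i=27 'c': node 6→6 (via fail)  emit P2@[26:27]
i=28 'c': node 6→6 (via fail)  emit P2@[27:28]
i=29 'c': node 6→6 (via fail)  emit P2@[28:29]
i=30 'c': node 6→6 (via fail)  emit P2@[29:30]
i=31 'd': node 6→2 (via fail)
i=32 'b': node 2→4 (via fail)
i=33 'd': node 4→5  emit P1@[32:33]
i=34 'a': node 5→8 (via fail)  emit P3@[33:34]
i=35 'd': node 8→7 (via fail)
i=36 'a': node 7→8  emit P3@[35:36]
i=37 'd': node 8→7 (via fail)
i=38 'c': node 7→1 (via fail)
i=39 'd': node 1→2
i=40 'a': node 2→3  emit P0@[38:40],P3@[39:40]
i=41 'b': node 3→4 (via fail)
i=42 'b': node 4→4 (via fail)
i=43 'b': node 4→4 (via fail)
i=44 'd': node 4→5  emit P1@[43:44]
i=45 'c': node 5→1 (via fail)
i=46 'd': node 1→2
i=47 'a': node 2→3  emit P0@[45:47],P3@[46:47]

Matches: [[1,3],[6,1],[7,3],[12,0],[12,3],[19,2],[20,2],[23,3],[26,2],[27,2],[28,2],[29,2],[30,2],[33,1],[34,3],[36,3],[40,0],[40,3],[44,1],[47,0],[47,3]]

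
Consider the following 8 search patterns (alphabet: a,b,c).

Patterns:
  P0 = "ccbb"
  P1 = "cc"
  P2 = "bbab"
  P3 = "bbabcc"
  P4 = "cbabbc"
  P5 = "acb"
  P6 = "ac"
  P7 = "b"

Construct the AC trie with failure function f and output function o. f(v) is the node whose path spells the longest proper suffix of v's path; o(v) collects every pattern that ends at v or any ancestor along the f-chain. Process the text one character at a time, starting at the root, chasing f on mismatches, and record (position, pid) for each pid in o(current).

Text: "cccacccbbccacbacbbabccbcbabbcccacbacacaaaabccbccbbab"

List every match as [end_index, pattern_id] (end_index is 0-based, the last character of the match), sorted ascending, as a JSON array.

Build:
Trie (insert patterns):
  n0 'ε': a→16 b→5 c→1
  n1 'c': b→11 c→2
  n2 'cc': b→3  [P1 ends]
  n3 'ccb': b→4
  n4 'ccbb': ·  [P0 ends]
  n5 'b': b→6  [P7 ends]
  n6 'bb': a→7
  n7 'bba': b→8
  n8 'bbab': c→9  [P2 ends]
  n9 'bbabc': c→10
  n10 'bbabcc': ·  [P3 ends]
  n11 'cb': a→12
  n12 'cba': b→13
  n13 'cbab': b→14
  n14 'cbabb': c→15
  n15 'cbabbc': ·  [P4 ends]
  n16 'a': c→17
  n17 'ac': b→18  [P6 ends]
  n18 'acb': ·  [P5 ends]

BFS fail/out derivation:
  fail(1) 'c': from fail(0)=0 chase 'c': 0 ⇒ 0;  out=∅∪out(0)=∅
  fail(5) 'b': from fail(0)=0 chase 'b': 0 ⇒ 0;  out={7}∪out(0)={7}
  fail(16) 'a': from fail(0)=0 chase 'a': 0 ⇒ 0;  out=∅∪out(0)=∅
  fail(2) 'cc': from fail(1)=0 chase 'c': 0 ⇒ 1;  out={1}∪out(1)={1}
  fail(6) 'bb': from fail(5)=0 chase 'b': 0 ⇒ 5;  out=∅∪out(5)={7}
  fail(11) 'cb': from fail(1)=0 chase 'b': 0 ⇒ 5;  out=∅∪out(5)={7}
  fail(17) 'ac': from fail(16)=0 chase 'c': 0 ⇒ 1;  out={6}∪out(1)={6}
  fail(3) 'ccb': from fail(2)=1 chase 'b': 1 ⇒ 11;  out=∅∪out(11)={7}
  fail(7) 'bba': from fail(6)=5 chase 'a': 5→0 ⇒ 16;  out=∅∪out(16)=∅
  fail(12) 'cba': from fail(11)=5 chase 'a': 5→0 ⇒ 16;  out=∅∪out(16)=∅
  fail(18) 'acb': from fail(17)=1 chase 'b': 1 ⇒ 11;  out={5}∪out(11)={5,7}
  fail(4) 'ccbb': from fail(3)=11 chase 'b': 11→5 ⇒ 6;  out={0}∪out(6)={0,7}
  fail(8) 'bbab': from fail(7)=16 chase 'b': 16→0 ⇒ 5;  out={2}∪out(5)={2,7}
  fail(13) 'cbab': from fail(12)=16 chase 'b': 16→0 ⇒ 5;  out=∅∪out(5)={7}
  fail(9) 'bbabc': from fail(8)=5 chase 'c': 5→0 ⇒ 1;  out=∅∪out(1)=∅
  fail(14) 'cbabb': from fail(13)=5 chase 'b': 5 ⇒ 6;  out=∅∪out(6)={7}
  fail(10) 'bbabcc': from fail(9)=1 chase 'c': 1 ⇒ 2;  out={3}∪out(2)={1,3}
  fail(15) 'cbabbc': from fail(14)=6 chase 'c': 6→5→0 ⇒ 1;  out={4}∪out(1)={4}

Run:
pos 0 'c': at 1
pos 1 'c': at 2  → match P1@[0:1]
pos 2 'c': at 2 ·f  → match P1@[1:2]
pos 3 'a': at 16 ·f
pos 4 'c': at 17  → match P6@[3:4]
pos 5 'c': at 2 ·f  → match P1@[4:5]
pos 6 'c': at 2 ·f  → match P1@[5:6]
pos 7 'b': at 3  → match P7@[7:7]
pos 8 'b': at 4  → match P0@[5:8],P7@[8:8]
pos 9 'c': at 1 ·f
pos 10 'c': at 2  → match P1@[9:10]
pos 11 'a': at 16 ·f
pos 12 'c': at 17  → match P6@[11:12]
pos 13 'b': at 18  → match P5@[11:13],P7@[13:13]
pos 14 'a': at 12 ·f
pos 15 'c': at 17 ·f  → match P6@[14:15]
pos 16 'b': at 18  → match P5@[14:16],P7@[16:16]
pos 17 'b': at 6 ·f  → match P7@[17:17]
pos 18 'a': at 7
pos 19 'b': at 8  → match P2@[16:19],P7@[19:19]
pos 20 'c': at 9
pos 21 'c': at 10  → match P1@[20:21],P3@[16:21]
pos 22 'b': at 3 ·f  → match P7@[22:22]
pos 23 'c': at 1 ·f
pos 24 'b': at 11  → match P7@[24:24]
pos 25 'a': at 12
pos 26 'b': at 13  → match P7@[26:26]
pos 27 'b': at 14  → match P7@[27:27]
pos 28 'c': at 15  → match P4@[23:28]
pos 29 'c': at 2 ·f  → match P1@[28:29]
pos 30 'c': at 2 ·f  → match P1@[29:30]
pos 31 'a': at 16 ·f
pos 32 'c': at 17  → match P6@[31:32]
pos 33 'b': at 18  → match P5@[31:33],P7@[33:33]
pos 34 'a': at 12 ·f
pos 35 'c': at 17 ·f  → match P6@[34:35]
pos 36 'a': at 16 ·f
pos 37 'c': at 17  → match P6@[36:37]
pos 38 'a': at 16 ·f
pos 39 'a': at 16 ·f
pos 40 'a': at 16 ·f
pos 41 'a': at 16 ·f
pos 42 'b': at 5 ·f  → match P7@[42:42]
pos 43 'c': at 1 ·f
pos 44 'c': at 2  → match P1@[43:44]
pos 45 'b': at 3  → match P7@[45:45]
pos 46 'c': at 1 ·f
pos 47 'c': at 2  → match P1@[46:47]
pos 48 'b': at 3  → match P7@[48:48]
pos 49 'b': at 4  → match P0@[46:49],P7@[49:49]
pos 50 'a': at 7 ·f
pos 51 'b': at 8  → match P2@[48:51],P7@[51:51]

Matches: [[1,1],[2,1],[4,6],[5,1],[6,1],[7,7],[8,0],[8,7],[10,1],[12,6],[13,5],[13,7],[15,6],[16,5],[16,7],[17,7],[19,2],[19,7],[21,1],[21,3],[22,7],[24,7],[26,7],[27,7],[28,4],[29,1],[30,1],[32,6],[33,5],[33,7],[35,6],[37,6],[42,7],[44,1],[45,7],[47,1],[48,7],[49,0],[49,7],[51,2],[51,7]]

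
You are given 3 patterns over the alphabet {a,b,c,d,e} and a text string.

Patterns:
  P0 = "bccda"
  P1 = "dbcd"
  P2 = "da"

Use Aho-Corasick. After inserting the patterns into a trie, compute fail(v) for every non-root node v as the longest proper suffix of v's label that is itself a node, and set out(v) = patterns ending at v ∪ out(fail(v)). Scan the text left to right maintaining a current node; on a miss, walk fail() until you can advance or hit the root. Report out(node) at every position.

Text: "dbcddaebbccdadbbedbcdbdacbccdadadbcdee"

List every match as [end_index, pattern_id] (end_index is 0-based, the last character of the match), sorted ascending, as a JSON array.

Build automaton:
Trie nodes:
  0='ε' goto b→1 d→6
  1='b' goto c→2
  2='bc' goto c→3
  3='bcc' goto d→4
  4='bccd' goto a→5
  5='bccda' goto ·  ←P0
  6='d' goto a→10 b→7
  7='db' goto c→8
  8='dbc' goto d→9
  9='dbcd' goto ·  ←P1
  10='da' goto ·  ←P2

BFS fail/out derivation:
  n1('b'): parent n0 fail=0; on 'b' 0 → fail=0;  out ∅∪∅=∅
  n6('d'): parent n0 fail=0; on 'd' 0 → fail=0;  out ∅∪∅=∅
  n2('bc'): parent n1 fail=0; on 'c' 0 → fail=0;  out ∅∪∅=∅
  n7('db'): parent n6 fail=0; on 'b' 0 → fail=1;  out ∅∪∅=∅
  n10('da'): parent n6 fail=0; on 'a' 0 → fail=0;  out {2}∪∅={2}
  n3('bcc'): parent n2 fail=0; on 'c' 0 → fail=0;  out ∅∪∅=∅
  n8('dbc'): parent n7 fail=1; on 'c' 1 → fail=2;  out ∅∪∅=∅
  n4('bccd'): parent n3 fail=0; on 'd' 0 → fail=6;  out ∅∪∅=∅
  n9('dbcd'): parent n8 fail=2; on 'd' 2→0 → fail=6;  out {1}∪∅={1}
  n5('bccda'): parent n4 fail=6; on 'a' 6 → fail=10;  out {0}∪{2}={0,2}

Run:
i=0 'd': node 0→6
i=1 'b': node 6→7
i=2 'c': node 7→8
i=3 'd': node 8→9  emit P1@[0:3]
i=4 'd': node 9→6 (fail-walked)
i=5 'a': node 6→10  emit P2@[4:5]
i=6 'e': node 10→0 (fail-walked)
i=7 'b': node 0→1
i=8 'b': node 1→1 (fail-walked)
i=9 'c': node 1→2
i=10 'c': node 2→3
i=11 'd': node 3→4
i=12 'a': node 4→5  emit P0@[8:12],P2@[11:12]
i=13 'd': node 5→6 (fail-walked)
i=14 'b': node 6→7
i=15 'b': node 7→1 (fail-walked)
i=16 'e': node 1→0 (fail-walked)
i=17 'd': node 0→6
i=18 'b': node 6→7
i=19 'c': node 7→8
i=20 'd': node 8→9  emit P1@[17:20]
i=21 'b': node 9→7 (fail-walked)
i=22 'd': node 7→6 (fail-walked)
i=23 'a': node 6→10  emit P2@[22:23]
i=24 'c': node 10→0 (fail-walked)
i=25 'b': node 0→1
i=26 'c': node 1→2
i=27 'c': node 2→3
i=28 'd': node 3→4
i=29 'a': node 4→5  emit P0@[25:29],P2@[28:29]
i=30 'd': node 5→6 (fail-walked)
i=31 'a': node 6→10  emit P2@[30:31]
i=32 'd': node 10→6 (fail-walked)
i=33 'b': node 6→7
i=34 'c': node 7→8
i=35 'd': node 8→9  emit P1@[32:35]
i=36 'e': node 9→0 (fail-walked)
i=37 'e': node 0→0

All matches (sorted): [[3,1],[5,2],[12,0],[12,2],[20,1],[23,2],[29,0],[29,2],[31,2],[35,1]]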